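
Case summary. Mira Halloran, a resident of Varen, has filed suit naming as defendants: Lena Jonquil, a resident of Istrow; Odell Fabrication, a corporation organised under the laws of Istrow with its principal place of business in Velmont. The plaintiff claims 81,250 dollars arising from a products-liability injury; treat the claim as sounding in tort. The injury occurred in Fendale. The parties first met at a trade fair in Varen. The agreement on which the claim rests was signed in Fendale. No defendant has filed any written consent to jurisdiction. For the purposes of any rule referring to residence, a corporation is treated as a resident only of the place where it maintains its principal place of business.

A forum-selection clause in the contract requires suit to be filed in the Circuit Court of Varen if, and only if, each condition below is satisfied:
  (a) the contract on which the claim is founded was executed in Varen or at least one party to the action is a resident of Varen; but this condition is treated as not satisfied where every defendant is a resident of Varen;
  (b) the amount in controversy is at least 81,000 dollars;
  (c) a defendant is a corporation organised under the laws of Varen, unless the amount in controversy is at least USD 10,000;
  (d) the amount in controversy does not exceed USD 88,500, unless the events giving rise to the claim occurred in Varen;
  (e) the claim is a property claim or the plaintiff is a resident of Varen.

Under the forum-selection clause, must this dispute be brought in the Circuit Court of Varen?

Yes

The Circuit Court of Varen:
  (a) Mira Halloran resides in Varen, which satisfies one of the alternatives. The carve-out does not apply: the defendants reside as follows — Lena Jonquil in Istrow, Odell Fabrication in Velmont — not all in Varen. Met.
  (b) The amount in controversy is USD 81,250, which meets the 81,000 dollars floor. Met.
  (c) The corporate defendant(s) are organised in Istrow, not Varen. But the amount in controversy is $81,250, which meets the USD 10,000 floor, and the 'unless' clause therefore excuses the requirement. Met.
  (d) The amount in controversy is 81,250 dollars, within the 88,500 dollars ceiling. Satisfied.
  (e) The plaintiff resides in Varen — that alternative is enough. Met.
  → The clause applies.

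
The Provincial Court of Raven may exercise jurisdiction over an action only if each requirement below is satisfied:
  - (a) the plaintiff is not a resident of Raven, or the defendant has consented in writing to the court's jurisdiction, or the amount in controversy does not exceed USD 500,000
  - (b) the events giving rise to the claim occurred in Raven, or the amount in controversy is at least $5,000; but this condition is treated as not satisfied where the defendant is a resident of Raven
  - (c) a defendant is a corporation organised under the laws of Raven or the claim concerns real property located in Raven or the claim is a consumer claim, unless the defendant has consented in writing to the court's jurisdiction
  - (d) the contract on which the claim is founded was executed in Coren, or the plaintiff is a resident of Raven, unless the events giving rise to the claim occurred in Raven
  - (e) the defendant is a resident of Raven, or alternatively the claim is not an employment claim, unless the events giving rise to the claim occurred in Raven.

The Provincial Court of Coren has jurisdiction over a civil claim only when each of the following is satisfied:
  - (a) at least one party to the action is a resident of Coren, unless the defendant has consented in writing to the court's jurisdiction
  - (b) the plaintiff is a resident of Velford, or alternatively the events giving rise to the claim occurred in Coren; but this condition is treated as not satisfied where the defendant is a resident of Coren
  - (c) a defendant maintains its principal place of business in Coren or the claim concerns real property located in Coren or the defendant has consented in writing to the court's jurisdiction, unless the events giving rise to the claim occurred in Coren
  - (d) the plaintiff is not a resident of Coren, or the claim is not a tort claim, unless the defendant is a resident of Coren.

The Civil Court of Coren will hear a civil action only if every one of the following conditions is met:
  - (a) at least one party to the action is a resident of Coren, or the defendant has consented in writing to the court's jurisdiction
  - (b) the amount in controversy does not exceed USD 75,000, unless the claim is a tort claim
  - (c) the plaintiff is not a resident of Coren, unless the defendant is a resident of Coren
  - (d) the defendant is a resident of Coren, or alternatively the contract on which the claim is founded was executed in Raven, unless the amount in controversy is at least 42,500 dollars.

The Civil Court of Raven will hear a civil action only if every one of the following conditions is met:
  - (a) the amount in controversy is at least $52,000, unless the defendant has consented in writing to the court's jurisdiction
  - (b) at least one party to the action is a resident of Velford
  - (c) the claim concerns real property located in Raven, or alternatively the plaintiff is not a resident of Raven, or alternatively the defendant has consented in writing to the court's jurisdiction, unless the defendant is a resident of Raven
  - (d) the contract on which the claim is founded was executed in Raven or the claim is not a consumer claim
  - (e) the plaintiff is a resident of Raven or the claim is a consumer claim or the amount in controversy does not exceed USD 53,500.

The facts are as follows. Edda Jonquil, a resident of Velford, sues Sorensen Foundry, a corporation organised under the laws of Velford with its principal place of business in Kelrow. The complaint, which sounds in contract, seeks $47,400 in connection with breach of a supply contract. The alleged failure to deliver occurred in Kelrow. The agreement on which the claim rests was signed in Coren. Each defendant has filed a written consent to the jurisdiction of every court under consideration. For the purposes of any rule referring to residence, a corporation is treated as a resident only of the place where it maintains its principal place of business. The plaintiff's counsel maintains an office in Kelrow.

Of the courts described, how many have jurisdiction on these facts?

4

The Provincial Court of Raven:
  (a) The plaintiff resides in Velford, which is not Raven, so one alternative holds. Met.
  (b) The amount in controversy is 47,400 dollars, which meets the USD 5,000 floor, so one alternative holds. And the carve-out is inapplicable — the defendant resides in Kelrow, not Raven. Satisfied.
  (c) The corporate defendant(s) are organised in Velford, not Raven; the claim does not concern real property; the claim is a contract claim, not a consumer claim — none of the alternatives is met. The proviso rescues it, though: every defendant has filed written consent. Condition met.
  (d) The contract was executed in Coren — that alternative is enough. Satisfied.
  (e) The claim is a contract claim, not an employment claim, so one alternative holds. Satisfied.
  → All conditions met; jurisdiction exists.
The Provincial Court of Coren:
  (a) No party resides in Coren. But every defendant has filed written consent, and the 'unless' clause therefore excuses the requirement. Met.
  (b) The plaintiff resides in Velford, which satisfies one of the alternatives. The exception is not triggered, since the defendant resides in Kelrow, not Coren. Met.
  (c) Every defendant has filed written consent, so one alternative holds. Satisfied.
  (d) The plaintiff resides in Velford, which is not Coren, which satisfies one of the alternatives. Satisfied.
  → The court has jurisdiction.
The Civil Court of Coren:
  (a) Every defendant has filed written consent, so this disjunct is met. Condition met.
  (b) The amount in controversy is 47,400 dollars, within the 75,000 dollars ceiling. Met.
  (c) The plaintiff resides in Velford, which is not Coren. Condition met.
  (d) The defendant resides in Kelrow, not Coren; the contract was executed in Coren, not Raven — no alternative holds. However, the amount in controversy is USD 47,400, which meets the $42,500 floor, so the 'unless' proviso supplies this condition. Condition met.
  → Jurisdiction lies.
The Civil Court of Raven:
  (a) The amount in controversy is $47,400, below the $52,000 floor. The proviso rescues it, though: every defendant has filed written consent. Condition met.
  (b) Edda Jonquil resides in Velford. Met.
  (c) The plaintiff resides in Velford, which is not Raven — that alternative is enough. Satisfied.
  (d) The claim is a contract claim, not a consumer claim, so this disjunct is met. Met.
  (e) The amount in controversy is 47,400 dollars, within the $53,500 ceiling, so this disjunct is met. Met.
  → The court has jurisdiction.
Courts with jurisdiction: the Provincial Court of Raven, the Provincial Court of Coren, the Civil Court of Coren, the Civil Court of Raven — 4 in total.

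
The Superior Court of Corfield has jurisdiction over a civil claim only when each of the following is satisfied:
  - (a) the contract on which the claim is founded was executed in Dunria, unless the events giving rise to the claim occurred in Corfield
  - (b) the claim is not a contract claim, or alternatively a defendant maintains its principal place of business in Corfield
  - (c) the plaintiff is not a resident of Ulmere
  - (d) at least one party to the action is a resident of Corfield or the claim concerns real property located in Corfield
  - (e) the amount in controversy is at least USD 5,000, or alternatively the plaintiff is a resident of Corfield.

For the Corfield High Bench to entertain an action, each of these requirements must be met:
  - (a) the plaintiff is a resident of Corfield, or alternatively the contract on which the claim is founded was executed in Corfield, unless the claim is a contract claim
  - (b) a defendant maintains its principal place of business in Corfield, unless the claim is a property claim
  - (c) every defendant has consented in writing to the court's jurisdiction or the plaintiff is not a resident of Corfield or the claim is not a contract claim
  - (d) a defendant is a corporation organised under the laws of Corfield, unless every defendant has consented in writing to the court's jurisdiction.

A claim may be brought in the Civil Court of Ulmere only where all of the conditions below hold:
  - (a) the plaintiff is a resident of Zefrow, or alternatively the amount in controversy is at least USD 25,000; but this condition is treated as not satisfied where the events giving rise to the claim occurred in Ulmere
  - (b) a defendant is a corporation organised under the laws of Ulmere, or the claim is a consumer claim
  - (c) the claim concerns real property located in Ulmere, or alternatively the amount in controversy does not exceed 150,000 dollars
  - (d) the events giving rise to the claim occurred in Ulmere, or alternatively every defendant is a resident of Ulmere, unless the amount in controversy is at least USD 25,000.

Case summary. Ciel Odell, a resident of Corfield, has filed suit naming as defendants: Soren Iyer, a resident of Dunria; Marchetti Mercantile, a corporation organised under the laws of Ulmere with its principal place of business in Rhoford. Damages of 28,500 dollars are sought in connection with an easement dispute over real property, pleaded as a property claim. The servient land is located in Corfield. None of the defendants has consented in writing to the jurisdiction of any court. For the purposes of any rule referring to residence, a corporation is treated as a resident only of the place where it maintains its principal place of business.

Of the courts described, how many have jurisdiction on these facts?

The Superior Court of Corfield:
  (a) No contract (and hence no place of execution) is alleged. However, the operative events occurred in Corfield, so the 'unless' proviso supplies this condition. Condition met.
  (b) The claim is a property claim, not a contract claim, so one alternative holds. Met.
  (c) The plaintiff resides in Corfield, which is not Ulmere. Satisfied.
  (d) Ciel Odell resides in Corfield — that alternative is enough. Condition met.
  (e) The amount in controversy is $28,500, which meets the 5,000 dollars floor, so one alternative holds. Met.
  → Jurisdiction lies.
The Corfield High Bench:
  (a) The plaintiff resides in Corfield, so this disjunct is met. Satisfied.
  (b) The corporate defendant(s) have their principal place of business in Rhoford, not Corfield. However, the claim is a property claim, so the 'unless' proviso supplies this condition. Met.
  (c) The claim is a property claim, not a contract claim, so this disjunct is met. Satisfied.
  (d) The corporate defendant(s) are organised in Ulmere, not Corfield. The proviso offers no rescue either, since no such written consent has been filed. Not satisfied.
  → At least one condition fails; no jurisdiction.
The Civil Court of Ulmere:
  (a) The amount in controversy is $28,500, which meets the USD 25,000 floor, so one alternative holds. The carve-out does not apply: the operative events occurred in Corfield, not Ulmere. Condition met.
  (b) Marchetti Mercantile is organised under the laws of Ulmere, so this disjunct is met. Met.
  (c) The amount in controversy is $28,500, within the $150,000 ceiling, so this disjunct is met. Satisfied.
  (d) The operative events occurred in Corfield, not Ulmere; the defendants reside as follows — Soren Iyer in Dunria, Marchetti Mercantile in Rhoford — not all in Ulmere — none of the alternatives is met. The proviso rescues it, though: the amount in controversy is USD 28,500, which meets the $25,000 floor. Satisfied.
  → The court has jurisdiction.
Courts with jurisdiction: the Superior Court of Corfield, the Civil Court of Ulmere — 2 in total.

2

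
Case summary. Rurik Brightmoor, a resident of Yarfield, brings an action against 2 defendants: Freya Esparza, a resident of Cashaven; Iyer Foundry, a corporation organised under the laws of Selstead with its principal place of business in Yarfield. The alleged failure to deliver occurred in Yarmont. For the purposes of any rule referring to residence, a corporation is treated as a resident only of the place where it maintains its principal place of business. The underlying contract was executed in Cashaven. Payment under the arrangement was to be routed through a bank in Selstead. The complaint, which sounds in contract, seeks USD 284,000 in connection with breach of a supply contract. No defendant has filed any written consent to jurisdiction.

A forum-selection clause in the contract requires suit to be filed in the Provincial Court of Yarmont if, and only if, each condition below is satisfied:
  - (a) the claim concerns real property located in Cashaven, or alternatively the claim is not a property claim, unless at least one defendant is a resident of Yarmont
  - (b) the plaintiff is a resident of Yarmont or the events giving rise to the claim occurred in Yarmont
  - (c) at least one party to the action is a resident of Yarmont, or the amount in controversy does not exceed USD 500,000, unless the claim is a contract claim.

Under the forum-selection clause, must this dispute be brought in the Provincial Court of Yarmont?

Yes

The Provincial Court of Yarmont:
  (a) The claim is a contract claim, not a property claim, which satisfies one of the alternatives. Satisfied.
  (b) The operative events occurred in Yarmont, so one alternative holds. Condition met.
  (c) The amount in controversy is $284,000, within the 500,000 dollars ceiling, so this disjunct is met. Satisfied.
  → Forum clause is triggered.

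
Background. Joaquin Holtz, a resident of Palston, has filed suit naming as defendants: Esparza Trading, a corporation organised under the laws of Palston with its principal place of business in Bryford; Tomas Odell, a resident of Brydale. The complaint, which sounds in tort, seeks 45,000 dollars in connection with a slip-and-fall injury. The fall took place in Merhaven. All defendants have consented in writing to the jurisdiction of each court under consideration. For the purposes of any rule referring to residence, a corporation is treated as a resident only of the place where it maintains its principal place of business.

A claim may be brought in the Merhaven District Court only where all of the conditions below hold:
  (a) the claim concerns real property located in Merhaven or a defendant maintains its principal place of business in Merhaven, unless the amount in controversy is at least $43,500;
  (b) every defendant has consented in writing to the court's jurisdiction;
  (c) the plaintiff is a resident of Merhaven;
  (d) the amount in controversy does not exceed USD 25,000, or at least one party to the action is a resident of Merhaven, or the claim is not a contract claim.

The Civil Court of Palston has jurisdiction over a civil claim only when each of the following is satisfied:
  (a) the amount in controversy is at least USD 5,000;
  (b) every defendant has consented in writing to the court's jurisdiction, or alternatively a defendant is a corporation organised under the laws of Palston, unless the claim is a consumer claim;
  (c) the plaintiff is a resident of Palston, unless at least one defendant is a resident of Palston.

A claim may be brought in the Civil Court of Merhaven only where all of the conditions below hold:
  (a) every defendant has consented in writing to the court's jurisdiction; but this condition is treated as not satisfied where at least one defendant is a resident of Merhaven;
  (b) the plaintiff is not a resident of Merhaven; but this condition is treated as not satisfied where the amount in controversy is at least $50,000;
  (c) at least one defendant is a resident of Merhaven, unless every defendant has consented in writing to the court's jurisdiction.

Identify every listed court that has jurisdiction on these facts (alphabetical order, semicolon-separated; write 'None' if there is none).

the Civil Court of Merhaven; the Civil Court of Palston

The Merhaven District Court:
  (a) The claim does not concern real property; the corporate defendant(s) have their principal place of business in Bryford, not Merhaven — no alternative holds. But the amount in controversy is USD 45,000, which meets the USD 43,500 floor, and the 'unless' clause therefore excuses the requirement. Satisfied.
  (b) Every defendant has filed written consent. Met.
  (c) The plaintiff resides in Palston, not Merhaven. Not met.
  (d) The claim is a tort claim, not a contract claim, which satisfies one of the alternatives. Satisfied.
  → Not every requirement is met — no jurisdiction.
The Civil Court of Palston:
  (a) The amount in controversy is USD 45,000, which meets the $5,000 floor. Satisfied.
  (b) Every defendant has filed written consent, which satisfies one of the alternatives. Met.
  (c) The plaintiff resides in Palston. Condition met.
  → Every requirement is satisfied — jurisdiction.
The Civil Court of Merhaven:
  (a) Every defendant has filed written consent. The carve-out does not apply: no defendant resides in Merhaven (they reside in Bryford, Brydale). Satisfied.
  (b) The plaintiff resides in Palston, which is not Merhaven. The exception is not triggered, since the amount in controversy is 45,000 dollars, below the 50,000 dollars floor. Condition met.
  (c) No defendant resides in Merhaven (they reside in Bryford, Brydale). But every defendant has filed written consent, and the 'unless' clause therefore excuses the requirement. Met.
  → The court has jurisdiction.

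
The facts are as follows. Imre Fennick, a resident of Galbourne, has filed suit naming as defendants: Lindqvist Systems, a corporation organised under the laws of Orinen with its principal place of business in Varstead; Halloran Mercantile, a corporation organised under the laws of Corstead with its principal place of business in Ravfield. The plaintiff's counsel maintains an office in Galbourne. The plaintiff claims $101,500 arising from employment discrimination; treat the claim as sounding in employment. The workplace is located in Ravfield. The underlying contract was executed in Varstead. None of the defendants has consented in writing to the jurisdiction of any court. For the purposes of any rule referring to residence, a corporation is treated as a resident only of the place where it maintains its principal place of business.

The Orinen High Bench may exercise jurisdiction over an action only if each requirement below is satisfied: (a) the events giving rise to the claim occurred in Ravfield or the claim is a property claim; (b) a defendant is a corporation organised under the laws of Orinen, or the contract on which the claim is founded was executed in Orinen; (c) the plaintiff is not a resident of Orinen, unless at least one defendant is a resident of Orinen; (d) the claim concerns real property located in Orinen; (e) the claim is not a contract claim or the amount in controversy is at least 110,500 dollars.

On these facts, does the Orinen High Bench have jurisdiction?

The Orinen High Bench:
  (a) The operative events occurred in Ravfield, so this disjunct is met. Condition met.
  (b) Lindqvist Systems is organised under the laws of Orinen, so one alternative holds. Condition met.
  (c) The plaintiff resides in Galbourne, which is not Orinen. Condition met.
  (d) The claim does not concern real property. Condition not met.
  (e) The claim is an employment claim, not a contract claim — that alternative is enough. Met.
  → No jurisdiction.

No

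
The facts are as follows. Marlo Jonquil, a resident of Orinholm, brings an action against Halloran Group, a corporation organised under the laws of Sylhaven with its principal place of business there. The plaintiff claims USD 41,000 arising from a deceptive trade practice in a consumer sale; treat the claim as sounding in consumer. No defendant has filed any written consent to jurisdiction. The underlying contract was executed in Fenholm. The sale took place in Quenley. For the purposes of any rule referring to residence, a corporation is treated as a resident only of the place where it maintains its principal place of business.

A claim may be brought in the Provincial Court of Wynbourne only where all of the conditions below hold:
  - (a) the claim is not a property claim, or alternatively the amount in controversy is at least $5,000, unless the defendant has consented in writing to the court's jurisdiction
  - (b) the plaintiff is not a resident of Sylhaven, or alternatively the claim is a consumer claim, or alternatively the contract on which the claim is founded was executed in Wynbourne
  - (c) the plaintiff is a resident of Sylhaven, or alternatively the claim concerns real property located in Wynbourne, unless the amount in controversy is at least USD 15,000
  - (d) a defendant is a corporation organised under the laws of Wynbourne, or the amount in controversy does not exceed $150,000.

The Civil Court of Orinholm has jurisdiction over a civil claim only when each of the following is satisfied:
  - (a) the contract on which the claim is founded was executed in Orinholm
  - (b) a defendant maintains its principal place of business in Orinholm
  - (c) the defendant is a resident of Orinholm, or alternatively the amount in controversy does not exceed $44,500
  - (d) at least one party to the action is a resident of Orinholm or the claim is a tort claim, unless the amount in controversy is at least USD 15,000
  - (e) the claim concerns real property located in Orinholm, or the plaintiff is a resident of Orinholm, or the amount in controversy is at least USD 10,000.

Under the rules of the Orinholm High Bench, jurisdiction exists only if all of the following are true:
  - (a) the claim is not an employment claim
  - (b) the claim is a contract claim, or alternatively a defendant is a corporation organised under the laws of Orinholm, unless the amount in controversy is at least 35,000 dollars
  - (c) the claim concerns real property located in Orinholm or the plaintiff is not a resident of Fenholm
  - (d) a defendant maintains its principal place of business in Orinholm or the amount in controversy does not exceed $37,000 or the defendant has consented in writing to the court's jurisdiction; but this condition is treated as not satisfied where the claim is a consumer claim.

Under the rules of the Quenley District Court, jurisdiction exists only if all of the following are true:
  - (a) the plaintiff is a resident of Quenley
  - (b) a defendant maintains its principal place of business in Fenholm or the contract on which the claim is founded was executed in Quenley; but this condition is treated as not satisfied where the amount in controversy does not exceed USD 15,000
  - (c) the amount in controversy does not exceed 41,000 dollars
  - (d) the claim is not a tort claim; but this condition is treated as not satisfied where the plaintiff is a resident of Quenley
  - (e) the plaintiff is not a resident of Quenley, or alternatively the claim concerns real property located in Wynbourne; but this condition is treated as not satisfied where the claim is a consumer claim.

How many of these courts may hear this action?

1

The Provincial Court of Wynbourne:
  (a) The claim is a consumer claim, not a property claim, so this disjunct is met. Condition met.
  (b) The plaintiff resides in Orinholm, which is not Sylhaven, so one alternative holds. Met.
  (c) The plaintiff resides in Orinholm, not Sylhaven; the claim does not concern real property — no alternative holds. But the amount in controversy is $41,000, which meets the $15,000 floor, and the 'unless' clause therefore excuses the requirement. Met.
  (d) The amount in controversy is USD 41,000, within the USD 150,000 ceiling — that alternative is enough. Met.
  → Jurisdiction lies.
The Civil Court of Orinholm:
  (a) The contract was executed in Fenholm, not Orinholm. Not satisfied.
  (b) The corporate defendant(s) have their principal place of business in Sylhaven, not Orinholm. Condition not met.
  (c) The amount in controversy is USD 41,000, within the $44,500 ceiling — that alternative is enough. Met.
  (d) Marlo Jonquil resides in Orinholm, so this disjunct is met. Satisfied.
  (e) The plaintiff resides in Orinholm — that alternative is enough. Condition met.
  → At least one condition fails; no jurisdiction.
The Orinholm High Bench:
  (a) The claim is a consumer claim, not an employment claim. Satisfied.
  (b) The claim is a consumer claim, not a contract claim; the corporate defendant(s) are organised in Sylhaven, not Orinholm — none of the alternatives is met. But the amount in controversy is 41,000 dollars, which meets the 35,000 dollars floor, and the 'unless' clause therefore excuses the requirement. Satisfied.
  (c) The plaintiff resides in Orinholm, which is not Fenholm — that alternative is enough. Met.
  (d) The corporate defendant(s) have their principal place of business in Sylhaven, not Orinholm; the amount in controversy is $41,000, above the 37,000 dollars ceiling; no such written consent has been filed — every alternative fails. Condition not met.
  → No jurisdiction.
The Quenley District Court:
  (a) The plaintiff resides in Orinholm, not Quenley. Not met.
  (b) The corporate defendant(s) have their principal place of business in Sylhaven, not Fenholm; the contract was executed in Fenholm, not Quenley — no alternative holds. Not met.
  (c) The amount in controversy is 41,000 dollars, within the 41,000 dollars ceiling. Met.
  (d) The claim is a consumer claim, not a tort claim. The exception is not triggered, since the plaintiff resides in Orinholm, not Quenley. Met.
  (e) The plaintiff resides in Orinholm, which is not Quenley, which satisfies one of the alternatives. But the carve-out bites: the claim is a consumer claim. Fails.
  → Not every requirement is met — no jurisdiction.
Courts with jurisdiction: the Provincial Court of Wynbourne — 1 in total.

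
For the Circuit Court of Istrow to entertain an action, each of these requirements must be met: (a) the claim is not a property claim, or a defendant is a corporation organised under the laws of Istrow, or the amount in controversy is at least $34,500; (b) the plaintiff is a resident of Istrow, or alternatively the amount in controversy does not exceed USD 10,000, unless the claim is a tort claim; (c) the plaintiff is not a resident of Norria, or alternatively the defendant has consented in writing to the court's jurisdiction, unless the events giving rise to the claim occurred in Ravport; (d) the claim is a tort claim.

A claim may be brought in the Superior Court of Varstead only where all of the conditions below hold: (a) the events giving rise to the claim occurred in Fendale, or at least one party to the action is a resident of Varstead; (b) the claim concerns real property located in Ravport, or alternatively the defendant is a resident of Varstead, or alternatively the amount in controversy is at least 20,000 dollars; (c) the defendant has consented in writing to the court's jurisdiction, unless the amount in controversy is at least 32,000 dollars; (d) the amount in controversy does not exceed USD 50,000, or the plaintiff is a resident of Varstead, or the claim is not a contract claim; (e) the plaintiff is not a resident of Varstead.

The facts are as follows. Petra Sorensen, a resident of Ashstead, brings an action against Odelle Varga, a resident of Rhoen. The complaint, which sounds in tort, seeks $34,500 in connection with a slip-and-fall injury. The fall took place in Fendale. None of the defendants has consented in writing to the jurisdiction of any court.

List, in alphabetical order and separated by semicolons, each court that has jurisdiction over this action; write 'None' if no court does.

The Circuit Court of Istrow:
  (a) The claim is a tort claim, not a property claim, so this disjunct is met. Met.
  (b) The plaintiff resides in Ashstead, not Istrow; the amount in controversy is 34,500 dollars, above the 10,000 dollars ceiling — none of the alternatives is met. The proviso rescues it, though: the claim is a tort claim. Condition met.
  (c) The plaintiff resides in Ashstead, which is not Norria — that alternative is enough. Met.
  (d) The claim is a tort claim. Condition met.
  → All conditions met; jurisdiction exists.
The Superior Court of Varstead:
  (a) The operative events occurred in Fendale, so one alternative holds. Met.
  (b) The amount in controversy is $34,500, which meets the USD 20,000 floor, so one alternative holds. Satisfied.
  (c) No such written consent has been filed. However, the amount in controversy is 34,500 dollars, which meets the $32,000 floor, so the 'unless' proviso supplies this condition. Condition met.
  (d) The amount in controversy is 34,500 dollars, within the USD 50,000 ceiling, so this disjunct is met. Condition met.
  (e) The plaintiff resides in Ashstead, which is not Varstead. Satisfied.
  → All conditions met; jurisdiction exists.

the Circuit Court of Istrow; the Superior Court of Varstead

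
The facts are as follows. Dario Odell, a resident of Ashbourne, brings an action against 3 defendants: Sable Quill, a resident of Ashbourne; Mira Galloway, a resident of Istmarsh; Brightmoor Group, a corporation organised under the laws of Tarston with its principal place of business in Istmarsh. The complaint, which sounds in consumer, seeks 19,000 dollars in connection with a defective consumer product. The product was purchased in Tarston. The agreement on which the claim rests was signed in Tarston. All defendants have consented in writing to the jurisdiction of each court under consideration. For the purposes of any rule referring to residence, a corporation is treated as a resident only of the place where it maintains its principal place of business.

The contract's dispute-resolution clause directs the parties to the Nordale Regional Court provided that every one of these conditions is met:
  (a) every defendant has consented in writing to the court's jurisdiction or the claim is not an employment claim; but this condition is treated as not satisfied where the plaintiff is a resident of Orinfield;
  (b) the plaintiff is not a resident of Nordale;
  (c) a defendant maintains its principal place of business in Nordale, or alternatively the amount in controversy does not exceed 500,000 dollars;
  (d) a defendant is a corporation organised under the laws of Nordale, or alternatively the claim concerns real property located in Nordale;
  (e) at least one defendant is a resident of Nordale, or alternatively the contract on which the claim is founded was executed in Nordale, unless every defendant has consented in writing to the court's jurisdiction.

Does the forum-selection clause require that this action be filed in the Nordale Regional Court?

No

The Nordale Regional Court:
  (a) Every defendant has filed written consent, so this disjunct is met. And the carve-out is inapplicable — the plaintiff resides in Ashbourne, not Orinfield. Condition met.
  (b) The plaintiff resides in Ashbourne, which is not Nordale. Met.
  (c) The amount in controversy is 19,000 dollars, within the $500,000 ceiling, which satisfies one of the alternatives. Met.
  (d) The corporate defendant(s) are organised in Tarston, not Nordale; the claim does not concern real property — no alternative holds. Not met.
  (e) No defendant resides in Nordale (they reside in Ashbourne, Istmarsh, Istmarsh); the contract was executed in Tarston, not Nordale — no alternative holds. The proviso rescues it, though: every defendant has filed written consent. Met.
  → Forum clause is not triggered.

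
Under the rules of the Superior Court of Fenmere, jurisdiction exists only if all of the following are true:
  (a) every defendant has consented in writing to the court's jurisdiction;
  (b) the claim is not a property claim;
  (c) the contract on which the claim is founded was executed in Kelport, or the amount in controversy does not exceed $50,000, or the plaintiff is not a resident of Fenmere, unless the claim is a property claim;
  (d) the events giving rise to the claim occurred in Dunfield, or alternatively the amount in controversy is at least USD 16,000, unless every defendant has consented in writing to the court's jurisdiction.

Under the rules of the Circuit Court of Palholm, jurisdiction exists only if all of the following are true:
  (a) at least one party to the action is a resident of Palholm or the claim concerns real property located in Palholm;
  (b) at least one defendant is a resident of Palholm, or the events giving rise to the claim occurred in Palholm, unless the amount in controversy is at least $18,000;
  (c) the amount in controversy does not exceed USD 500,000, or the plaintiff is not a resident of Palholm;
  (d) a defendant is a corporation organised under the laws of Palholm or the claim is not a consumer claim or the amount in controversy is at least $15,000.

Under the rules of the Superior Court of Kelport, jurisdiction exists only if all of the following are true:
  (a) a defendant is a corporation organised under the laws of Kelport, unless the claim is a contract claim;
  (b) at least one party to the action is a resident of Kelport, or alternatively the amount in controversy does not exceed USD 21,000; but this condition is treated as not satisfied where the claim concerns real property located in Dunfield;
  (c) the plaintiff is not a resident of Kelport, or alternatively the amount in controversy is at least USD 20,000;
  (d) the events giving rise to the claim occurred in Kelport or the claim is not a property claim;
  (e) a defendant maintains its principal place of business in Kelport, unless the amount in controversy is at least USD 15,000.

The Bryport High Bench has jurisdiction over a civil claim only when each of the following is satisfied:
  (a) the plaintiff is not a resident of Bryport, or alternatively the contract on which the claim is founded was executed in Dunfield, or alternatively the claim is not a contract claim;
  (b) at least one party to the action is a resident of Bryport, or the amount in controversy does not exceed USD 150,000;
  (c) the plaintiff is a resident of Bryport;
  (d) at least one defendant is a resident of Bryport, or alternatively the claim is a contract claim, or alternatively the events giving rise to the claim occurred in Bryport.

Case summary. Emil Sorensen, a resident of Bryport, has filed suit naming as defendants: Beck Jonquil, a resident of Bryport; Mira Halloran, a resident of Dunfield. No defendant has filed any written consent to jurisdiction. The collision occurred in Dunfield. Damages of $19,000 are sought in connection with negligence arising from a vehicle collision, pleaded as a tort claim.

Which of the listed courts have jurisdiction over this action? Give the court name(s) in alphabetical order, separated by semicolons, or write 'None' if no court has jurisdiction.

the Bryport High Bench

The Superior Court of Fenmere:
  (a) No such written consent has been filed. Condition not met.
  (b) The claim is a tort claim, not a property claim. Satisfied.
  (c) The amount in controversy is 19,000 dollars, within the 50,000 dollars ceiling — that alternative is enough. Met.
  (d) The operative events occurred in Dunfield — that alternative is enough. Met.
  → Not every requirement is met — no jurisdiction.
The Circuit Court of Palholm:
  (a) No party resides in Palholm; the claim does not concern real property — no alternative holds. Condition not met.
  (b) No defendant resides in Palholm (they reside in Bryport, Dunfield); the operative events occurred in Dunfield, not Palholm — no alternative holds. The proviso rescues it, though: the amount in controversy is USD 19,000, which meets the USD 18,000 floor. Condition met.
  (c) The amount in controversy is $19,000, within the $500,000 ceiling, so this disjunct is met. Satisfied.
  (d) The claim is a tort claim, not a consumer claim, which satisfies one of the alternatives. Condition met.
  → Not every requirement is met — no jurisdiction.
The Superior Court of Kelport:
  (a) No defendant is a corporation. Nor does the 'unless' clause help: the claim is a tort claim, not a contract claim. Condition not met.
  (b) The amount in controversy is 19,000 dollars, within the 21,000 dollars ceiling — that alternative is enough. The exception is not triggered, since the claim does not concern real property. Satisfied.
  (c) The plaintiff resides in Bryport, which is not Kelport, so one alternative holds. Met.
  (d) The claim is a tort claim, not a property claim, so one alternative holds. Condition met.
  (e) No defendant is a corporation. The proviso rescues it, though: the amount in controversy is 19,000 dollars, which meets the 15,000 dollars floor. Met.
  → At least one condition fails; no jurisdiction.
The Bryport High Bench:
  (a) The claim is a tort claim, not a contract claim — that alternative is enough. Met.
  (b) Emil Sorensen resides in Bryport — that alternative is enough. Satisfied.
  (c) The plaintiff resides in Bryport. Condition met.
  (d) Beck Jonquil resides in Bryport — that alternative is enough. Condition met.
  → Every requirement is satisfied — jurisdiction.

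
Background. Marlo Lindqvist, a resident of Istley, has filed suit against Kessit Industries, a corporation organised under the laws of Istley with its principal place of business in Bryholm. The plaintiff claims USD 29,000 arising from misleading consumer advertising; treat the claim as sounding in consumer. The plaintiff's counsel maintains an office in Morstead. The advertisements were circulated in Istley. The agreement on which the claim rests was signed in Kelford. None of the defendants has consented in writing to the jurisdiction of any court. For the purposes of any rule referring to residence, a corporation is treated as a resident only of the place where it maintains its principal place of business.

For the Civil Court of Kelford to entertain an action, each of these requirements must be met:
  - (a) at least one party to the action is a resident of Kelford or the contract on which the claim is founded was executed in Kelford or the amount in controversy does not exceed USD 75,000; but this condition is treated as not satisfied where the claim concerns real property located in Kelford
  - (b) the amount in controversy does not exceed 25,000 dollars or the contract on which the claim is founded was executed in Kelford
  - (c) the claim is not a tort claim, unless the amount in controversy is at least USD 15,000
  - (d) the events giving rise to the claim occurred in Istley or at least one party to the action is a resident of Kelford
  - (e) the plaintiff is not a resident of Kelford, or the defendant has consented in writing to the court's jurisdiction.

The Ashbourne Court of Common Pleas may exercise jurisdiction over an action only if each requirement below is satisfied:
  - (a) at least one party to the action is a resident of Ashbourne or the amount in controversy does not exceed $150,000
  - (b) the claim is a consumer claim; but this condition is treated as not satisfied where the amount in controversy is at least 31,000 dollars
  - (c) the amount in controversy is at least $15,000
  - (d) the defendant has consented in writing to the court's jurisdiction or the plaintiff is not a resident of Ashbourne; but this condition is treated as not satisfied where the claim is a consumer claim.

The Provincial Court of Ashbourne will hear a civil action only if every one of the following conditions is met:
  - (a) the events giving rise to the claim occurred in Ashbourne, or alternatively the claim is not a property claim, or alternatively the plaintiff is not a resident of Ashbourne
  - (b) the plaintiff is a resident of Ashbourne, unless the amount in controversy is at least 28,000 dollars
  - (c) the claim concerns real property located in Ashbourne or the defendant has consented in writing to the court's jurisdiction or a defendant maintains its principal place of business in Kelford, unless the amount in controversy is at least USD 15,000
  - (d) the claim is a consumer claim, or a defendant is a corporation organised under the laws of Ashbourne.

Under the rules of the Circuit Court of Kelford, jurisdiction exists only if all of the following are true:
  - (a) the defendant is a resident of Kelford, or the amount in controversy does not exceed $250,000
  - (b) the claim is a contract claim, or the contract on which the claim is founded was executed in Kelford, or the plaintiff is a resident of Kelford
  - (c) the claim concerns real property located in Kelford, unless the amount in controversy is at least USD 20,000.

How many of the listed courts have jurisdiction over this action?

The Civil Court of Kelford:
  (a) The contract was executed in Kelford, so one alternative holds. And the carve-out is inapplicable — the claim does not concern real property. Condition met.
  (b) The contract was executed in Kelford, which satisfies one of the alternatives. Satisfied.
  (c) The claim is a consumer claim, not a tort claim. Satisfied.
  (d) The operative events occurred in Istley — that alternative is enough. Met.
  (e) The plaintiff resides in Istley, which is not Kelford, so this disjunct is met. Condition met.
  → Every requirement is satisfied — jurisdiction.
The Ashbourne Court of Common Pleas:
  (a) The amount in controversy is 29,000 dollars, within the 150,000 dollars ceiling — that alternative is enough. Met.
  (b) The claim is a consumer claim. The exception is not triggered, since the amount in controversy is $29,000, below the 31,000 dollars floor. Condition met.
  (c) The amount in controversy is $29,000, which meets the 15,000 dollars floor. Condition met.
  (d) The plaintiff resides in Istley, which is not Ashbourne, so this disjunct is met. But the carve-out bites: the claim is a consumer claim. Fails.
  → At least one condition fails; no jurisdiction.
The Provincial Court of Ashbourne:
  (a) The claim is a consumer claim, not a property claim, so one alternative holds. Condition met.
  (b) The plaintiff resides in Istley, not Ashbourne. However, the amount in controversy is $29,000, which meets the USD 28,000 floor, so the 'unless' proviso supplies this condition. Met.
  (c) The claim does not concern real property; no such written consent has been filed; the corporate defendant(s) have their principal place of business in Bryholm, not Kelford — no alternative holds. The proviso rescues it, though: the amount in controversy is 29,000 dollars, which meets the 15,000 dollars floor. Satisfied.
  (d) The claim is a consumer claim, so one alternative holds. Met.
  → All conditions met; jurisdiction exists.
The Circuit Court of Kelford:
  (a) The amount in controversy is $29,000, within the $250,000 ceiling, which satisfies one of the alternatives. Condition met.
  (b) The contract was executed in Kelford, so one alternative holds. Condition met.
  (c) The claim does not concern real property. But the amount in controversy is $29,000, which meets the $20,000 floor, and the 'unless' clause therefore excuses the requirement. Satisfied.
  → Every requirement is satisfied — jurisdiction.
Courts with jurisdiction: the Civil Court of Kelford, the Provincial Court of Ashbourne, the Circuit Court of Kelford — 3 in total.

3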